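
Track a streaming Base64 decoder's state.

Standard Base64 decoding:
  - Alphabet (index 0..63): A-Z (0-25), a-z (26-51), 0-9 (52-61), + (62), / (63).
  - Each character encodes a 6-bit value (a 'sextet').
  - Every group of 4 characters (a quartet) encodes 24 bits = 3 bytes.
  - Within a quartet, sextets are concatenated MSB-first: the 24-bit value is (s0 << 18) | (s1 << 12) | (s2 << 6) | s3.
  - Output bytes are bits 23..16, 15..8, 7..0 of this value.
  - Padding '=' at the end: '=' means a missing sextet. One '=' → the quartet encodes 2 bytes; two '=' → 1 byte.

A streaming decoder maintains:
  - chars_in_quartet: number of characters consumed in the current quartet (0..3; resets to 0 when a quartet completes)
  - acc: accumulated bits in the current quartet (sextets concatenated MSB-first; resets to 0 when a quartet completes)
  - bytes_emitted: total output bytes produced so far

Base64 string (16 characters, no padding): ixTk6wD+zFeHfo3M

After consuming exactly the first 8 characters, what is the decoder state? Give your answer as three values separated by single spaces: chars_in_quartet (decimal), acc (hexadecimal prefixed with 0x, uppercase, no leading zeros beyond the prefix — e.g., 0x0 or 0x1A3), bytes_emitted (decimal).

Answer: 0 0x0 6

Derivation:
After char 0 ('i'=34): chars_in_quartet=1 acc=0x22 bytes_emitted=0
After char 1 ('x'=49): chars_in_quartet=2 acc=0x8B1 bytes_emitted=0
After char 2 ('T'=19): chars_in_quartet=3 acc=0x22C53 bytes_emitted=0
After char 3 ('k'=36): chars_in_quartet=4 acc=0x8B14E4 -> emit 8B 14 E4, reset; bytes_emitted=3
After char 4 ('6'=58): chars_in_quartet=1 acc=0x3A bytes_emitted=3
After char 5 ('w'=48): chars_in_quartet=2 acc=0xEB0 bytes_emitted=3
After char 6 ('D'=3): chars_in_quartet=3 acc=0x3AC03 bytes_emitted=3
After char 7 ('+'=62): chars_in_quartet=4 acc=0xEB00FE -> emit EB 00 FE, reset; bytes_emitted=6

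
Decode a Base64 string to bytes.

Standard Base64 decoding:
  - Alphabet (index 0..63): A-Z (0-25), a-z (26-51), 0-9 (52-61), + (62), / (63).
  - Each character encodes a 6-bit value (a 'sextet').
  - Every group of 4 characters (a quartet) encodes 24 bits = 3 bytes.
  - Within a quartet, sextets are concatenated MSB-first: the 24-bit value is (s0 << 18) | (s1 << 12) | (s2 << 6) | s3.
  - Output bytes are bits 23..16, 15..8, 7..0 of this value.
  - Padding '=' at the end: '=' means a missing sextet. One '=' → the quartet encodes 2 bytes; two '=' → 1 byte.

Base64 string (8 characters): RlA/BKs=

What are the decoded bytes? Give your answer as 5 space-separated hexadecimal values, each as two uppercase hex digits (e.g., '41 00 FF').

Answer: 46 50 3F 04 AB

Derivation:
After char 0 ('R'=17): chars_in_quartet=1 acc=0x11 bytes_emitted=0
After char 1 ('l'=37): chars_in_quartet=2 acc=0x465 bytes_emitted=0
After char 2 ('A'=0): chars_in_quartet=3 acc=0x11940 bytes_emitted=0
After char 3 ('/'=63): chars_in_quartet=4 acc=0x46503F -> emit 46 50 3F, reset; bytes_emitted=3
After char 4 ('B'=1): chars_in_quartet=1 acc=0x1 bytes_emitted=3
After char 5 ('K'=10): chars_in_quartet=2 acc=0x4A bytes_emitted=3
After char 6 ('s'=44): chars_in_quartet=3 acc=0x12AC bytes_emitted=3
Padding '=': partial quartet acc=0x12AC -> emit 04 AB; bytes_emitted=5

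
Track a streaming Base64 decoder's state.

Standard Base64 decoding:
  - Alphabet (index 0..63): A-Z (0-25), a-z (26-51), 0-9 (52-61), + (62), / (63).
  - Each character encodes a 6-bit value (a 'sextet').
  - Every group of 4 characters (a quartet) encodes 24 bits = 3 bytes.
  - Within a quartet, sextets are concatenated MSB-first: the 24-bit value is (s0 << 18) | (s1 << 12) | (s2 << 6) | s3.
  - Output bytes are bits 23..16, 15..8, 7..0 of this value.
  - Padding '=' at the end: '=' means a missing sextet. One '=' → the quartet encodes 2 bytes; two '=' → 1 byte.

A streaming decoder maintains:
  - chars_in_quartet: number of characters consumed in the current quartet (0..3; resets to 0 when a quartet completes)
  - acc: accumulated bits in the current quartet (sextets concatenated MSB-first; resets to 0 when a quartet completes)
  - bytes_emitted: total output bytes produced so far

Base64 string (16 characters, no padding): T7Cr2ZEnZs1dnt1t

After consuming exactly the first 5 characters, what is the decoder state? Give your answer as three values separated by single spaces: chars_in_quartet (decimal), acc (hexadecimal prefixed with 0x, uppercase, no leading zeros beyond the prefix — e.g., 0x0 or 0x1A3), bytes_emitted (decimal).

Answer: 1 0x36 3

Derivation:
After char 0 ('T'=19): chars_in_quartet=1 acc=0x13 bytes_emitted=0
After char 1 ('7'=59): chars_in_quartet=2 acc=0x4FB bytes_emitted=0
After char 2 ('C'=2): chars_in_quartet=3 acc=0x13EC2 bytes_emitted=0
After char 3 ('r'=43): chars_in_quartet=4 acc=0x4FB0AB -> emit 4F B0 AB, reset; bytes_emitted=3
After char 4 ('2'=54): chars_in_quartet=1 acc=0x36 bytes_emitted=3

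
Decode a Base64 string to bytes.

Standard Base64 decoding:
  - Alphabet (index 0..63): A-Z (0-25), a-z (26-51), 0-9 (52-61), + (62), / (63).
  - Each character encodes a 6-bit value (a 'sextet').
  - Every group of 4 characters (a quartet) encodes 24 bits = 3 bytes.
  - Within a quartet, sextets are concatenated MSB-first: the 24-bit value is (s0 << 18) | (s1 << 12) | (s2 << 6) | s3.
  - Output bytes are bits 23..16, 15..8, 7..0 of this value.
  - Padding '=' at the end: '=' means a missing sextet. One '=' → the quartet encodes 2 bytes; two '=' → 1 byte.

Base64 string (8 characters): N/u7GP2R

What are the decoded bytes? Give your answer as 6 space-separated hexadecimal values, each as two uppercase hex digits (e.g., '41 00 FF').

After char 0 ('N'=13): chars_in_quartet=1 acc=0xD bytes_emitted=0
After char 1 ('/'=63): chars_in_quartet=2 acc=0x37F bytes_emitted=0
After char 2 ('u'=46): chars_in_quartet=3 acc=0xDFEE bytes_emitted=0
After char 3 ('7'=59): chars_in_quartet=4 acc=0x37FBBB -> emit 37 FB BB, reset; bytes_emitted=3
After char 4 ('G'=6): chars_in_quartet=1 acc=0x6 bytes_emitted=3
After char 5 ('P'=15): chars_in_quartet=2 acc=0x18F bytes_emitted=3
After char 6 ('2'=54): chars_in_quartet=3 acc=0x63F6 bytes_emitted=3
After char 7 ('R'=17): chars_in_quartet=4 acc=0x18FD91 -> emit 18 FD 91, reset; bytes_emitted=6

Answer: 37 FB BB 18 FD 91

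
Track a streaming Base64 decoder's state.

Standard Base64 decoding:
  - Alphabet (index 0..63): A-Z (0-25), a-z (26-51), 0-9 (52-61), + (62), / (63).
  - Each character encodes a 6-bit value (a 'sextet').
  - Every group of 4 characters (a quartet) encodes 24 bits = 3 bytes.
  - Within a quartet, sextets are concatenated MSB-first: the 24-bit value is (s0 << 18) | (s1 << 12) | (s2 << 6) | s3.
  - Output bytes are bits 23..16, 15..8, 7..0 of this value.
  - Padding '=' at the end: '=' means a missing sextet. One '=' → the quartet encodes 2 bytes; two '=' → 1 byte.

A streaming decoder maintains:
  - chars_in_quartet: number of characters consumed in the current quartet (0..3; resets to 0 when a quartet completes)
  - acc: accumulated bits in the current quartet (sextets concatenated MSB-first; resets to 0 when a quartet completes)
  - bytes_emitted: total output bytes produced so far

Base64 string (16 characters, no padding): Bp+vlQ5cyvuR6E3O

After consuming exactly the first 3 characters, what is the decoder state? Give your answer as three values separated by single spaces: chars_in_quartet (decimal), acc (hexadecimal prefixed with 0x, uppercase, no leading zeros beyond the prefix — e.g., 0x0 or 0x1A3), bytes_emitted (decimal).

Answer: 3 0x1A7E 0

Derivation:
After char 0 ('B'=1): chars_in_quartet=1 acc=0x1 bytes_emitted=0
After char 1 ('p'=41): chars_in_quartet=2 acc=0x69 bytes_emitted=0
After char 2 ('+'=62): chars_in_quartet=3 acc=0x1A7E bytes_emitted=0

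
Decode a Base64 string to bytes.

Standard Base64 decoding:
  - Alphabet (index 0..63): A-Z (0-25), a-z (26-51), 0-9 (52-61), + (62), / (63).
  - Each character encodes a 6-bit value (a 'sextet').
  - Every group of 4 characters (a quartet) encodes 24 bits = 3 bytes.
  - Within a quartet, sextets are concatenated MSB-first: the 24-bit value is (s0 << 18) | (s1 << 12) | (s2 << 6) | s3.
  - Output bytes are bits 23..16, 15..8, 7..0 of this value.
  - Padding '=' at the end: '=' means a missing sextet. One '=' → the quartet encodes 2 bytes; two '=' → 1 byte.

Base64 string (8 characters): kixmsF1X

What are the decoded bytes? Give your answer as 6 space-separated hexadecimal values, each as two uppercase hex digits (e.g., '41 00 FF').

Answer: 92 2C 66 B0 5D 57

Derivation:
After char 0 ('k'=36): chars_in_quartet=1 acc=0x24 bytes_emitted=0
After char 1 ('i'=34): chars_in_quartet=2 acc=0x922 bytes_emitted=0
After char 2 ('x'=49): chars_in_quartet=3 acc=0x248B1 bytes_emitted=0
After char 3 ('m'=38): chars_in_quartet=4 acc=0x922C66 -> emit 92 2C 66, reset; bytes_emitted=3
After char 4 ('s'=44): chars_in_quartet=1 acc=0x2C bytes_emitted=3
After char 5 ('F'=5): chars_in_quartet=2 acc=0xB05 bytes_emitted=3
After char 6 ('1'=53): chars_in_quartet=3 acc=0x2C175 bytes_emitted=3
After char 7 ('X'=23): chars_in_quartet=4 acc=0xB05D57 -> emit B0 5D 57, reset; bytes_emitted=6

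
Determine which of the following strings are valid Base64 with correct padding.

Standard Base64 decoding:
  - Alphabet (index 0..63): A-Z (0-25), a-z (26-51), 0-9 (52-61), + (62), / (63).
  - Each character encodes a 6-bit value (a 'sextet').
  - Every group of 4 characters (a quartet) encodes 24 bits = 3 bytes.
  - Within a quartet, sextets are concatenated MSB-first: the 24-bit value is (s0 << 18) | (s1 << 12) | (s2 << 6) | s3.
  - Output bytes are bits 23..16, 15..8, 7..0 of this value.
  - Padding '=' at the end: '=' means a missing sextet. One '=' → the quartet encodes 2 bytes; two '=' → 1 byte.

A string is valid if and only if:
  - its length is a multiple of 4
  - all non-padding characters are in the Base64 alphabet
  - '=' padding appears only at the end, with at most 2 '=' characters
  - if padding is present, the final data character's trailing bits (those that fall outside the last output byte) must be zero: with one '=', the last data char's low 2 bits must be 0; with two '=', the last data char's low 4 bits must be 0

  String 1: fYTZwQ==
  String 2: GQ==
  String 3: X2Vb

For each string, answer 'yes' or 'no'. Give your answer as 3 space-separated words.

String 1: 'fYTZwQ==' → valid
String 2: 'GQ==' → valid
String 3: 'X2Vb' → valid

Answer: yes yes yes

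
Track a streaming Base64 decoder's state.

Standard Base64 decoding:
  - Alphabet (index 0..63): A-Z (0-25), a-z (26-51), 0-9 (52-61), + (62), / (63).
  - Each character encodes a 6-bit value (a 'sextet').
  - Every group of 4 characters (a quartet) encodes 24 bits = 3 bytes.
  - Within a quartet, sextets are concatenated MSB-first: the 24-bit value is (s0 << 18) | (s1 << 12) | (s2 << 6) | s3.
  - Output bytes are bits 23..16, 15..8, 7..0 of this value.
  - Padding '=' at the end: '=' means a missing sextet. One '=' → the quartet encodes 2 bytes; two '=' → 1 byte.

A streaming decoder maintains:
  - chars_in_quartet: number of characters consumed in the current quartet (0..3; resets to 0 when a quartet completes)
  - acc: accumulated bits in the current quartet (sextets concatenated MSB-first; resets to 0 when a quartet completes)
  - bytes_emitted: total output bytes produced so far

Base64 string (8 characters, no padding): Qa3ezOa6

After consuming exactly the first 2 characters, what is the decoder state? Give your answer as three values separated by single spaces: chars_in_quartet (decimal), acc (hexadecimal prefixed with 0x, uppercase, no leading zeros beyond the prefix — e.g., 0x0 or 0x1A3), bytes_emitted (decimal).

Answer: 2 0x41A 0

Derivation:
After char 0 ('Q'=16): chars_in_quartet=1 acc=0x10 bytes_emitted=0
After char 1 ('a'=26): chars_in_quartet=2 acc=0x41A bytes_emitted=0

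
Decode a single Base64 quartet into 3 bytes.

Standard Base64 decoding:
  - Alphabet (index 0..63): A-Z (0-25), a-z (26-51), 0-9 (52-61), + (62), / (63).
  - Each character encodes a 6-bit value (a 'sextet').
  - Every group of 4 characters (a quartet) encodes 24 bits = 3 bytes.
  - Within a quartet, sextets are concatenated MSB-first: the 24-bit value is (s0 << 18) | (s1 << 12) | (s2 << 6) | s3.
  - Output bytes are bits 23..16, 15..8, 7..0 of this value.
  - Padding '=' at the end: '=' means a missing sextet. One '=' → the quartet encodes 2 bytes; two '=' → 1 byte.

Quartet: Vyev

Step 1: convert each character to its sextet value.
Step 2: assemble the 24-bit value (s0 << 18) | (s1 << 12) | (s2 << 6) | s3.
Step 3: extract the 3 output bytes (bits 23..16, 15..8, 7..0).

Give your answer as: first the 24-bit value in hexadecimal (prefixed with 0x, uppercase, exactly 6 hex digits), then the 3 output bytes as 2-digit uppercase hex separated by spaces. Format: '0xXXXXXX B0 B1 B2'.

Sextets: V=21, y=50, e=30, v=47
24-bit: (21<<18) | (50<<12) | (30<<6) | 47
      = 0x540000 | 0x032000 | 0x000780 | 0x00002F
      = 0x5727AF
Bytes: (v>>16)&0xFF=57, (v>>8)&0xFF=27, v&0xFF=AF

Answer: 0x5727AF 57 27 AF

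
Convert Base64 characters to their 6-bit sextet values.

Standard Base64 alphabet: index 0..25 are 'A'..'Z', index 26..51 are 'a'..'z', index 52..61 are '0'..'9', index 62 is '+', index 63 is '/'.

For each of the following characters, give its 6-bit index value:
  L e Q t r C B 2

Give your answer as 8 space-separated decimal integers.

Answer: 11 30 16 45 43 2 1 54

Derivation:
'L': A..Z range, ord('L') − ord('A') = 11
'e': a..z range, 26 + ord('e') − ord('a') = 30
'Q': A..Z range, ord('Q') − ord('A') = 16
't': a..z range, 26 + ord('t') − ord('a') = 45
'r': a..z range, 26 + ord('r') − ord('a') = 43
'C': A..Z range, ord('C') − ord('A') = 2
'B': A..Z range, ord('B') − ord('A') = 1
'2': 0..9 range, 52 + ord('2') − ord('0') = 54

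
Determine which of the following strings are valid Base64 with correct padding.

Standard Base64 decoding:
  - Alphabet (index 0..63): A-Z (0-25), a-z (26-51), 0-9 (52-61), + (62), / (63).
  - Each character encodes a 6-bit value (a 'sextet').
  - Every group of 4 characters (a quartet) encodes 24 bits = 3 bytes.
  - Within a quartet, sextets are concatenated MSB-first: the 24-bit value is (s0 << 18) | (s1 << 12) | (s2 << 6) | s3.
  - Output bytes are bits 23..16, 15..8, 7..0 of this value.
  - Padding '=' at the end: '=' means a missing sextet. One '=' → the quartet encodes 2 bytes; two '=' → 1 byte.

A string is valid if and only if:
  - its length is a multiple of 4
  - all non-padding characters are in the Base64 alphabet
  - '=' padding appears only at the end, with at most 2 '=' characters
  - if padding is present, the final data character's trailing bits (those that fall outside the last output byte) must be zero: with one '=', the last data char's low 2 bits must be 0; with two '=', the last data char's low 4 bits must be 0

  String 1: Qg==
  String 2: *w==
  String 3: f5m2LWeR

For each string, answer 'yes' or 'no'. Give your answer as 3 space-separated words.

Answer: yes no yes

Derivation:
String 1: 'Qg==' → valid
String 2: '*w==' → invalid (bad char(s): ['*'])
String 3: 'f5m2LWeR' → valid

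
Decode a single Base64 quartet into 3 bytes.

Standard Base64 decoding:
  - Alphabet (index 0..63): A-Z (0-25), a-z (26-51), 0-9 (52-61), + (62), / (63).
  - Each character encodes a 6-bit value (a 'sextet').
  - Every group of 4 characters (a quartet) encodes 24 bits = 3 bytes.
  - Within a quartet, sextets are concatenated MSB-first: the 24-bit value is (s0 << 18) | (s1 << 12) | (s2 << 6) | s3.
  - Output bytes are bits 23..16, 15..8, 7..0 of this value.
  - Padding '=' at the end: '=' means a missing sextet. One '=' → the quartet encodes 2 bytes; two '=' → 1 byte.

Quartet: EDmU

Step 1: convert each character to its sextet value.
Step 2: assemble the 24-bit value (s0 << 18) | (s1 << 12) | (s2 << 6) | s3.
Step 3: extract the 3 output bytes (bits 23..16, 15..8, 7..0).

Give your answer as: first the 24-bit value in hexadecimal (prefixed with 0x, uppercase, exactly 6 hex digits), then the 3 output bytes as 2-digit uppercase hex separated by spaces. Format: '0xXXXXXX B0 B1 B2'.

Answer: 0x103994 10 39 94

Derivation:
Sextets: E=4, D=3, m=38, U=20
24-bit: (4<<18) | (3<<12) | (38<<6) | 20
      = 0x100000 | 0x003000 | 0x000980 | 0x000014
      = 0x103994
Bytes: (v>>16)&0xFF=10, (v>>8)&0xFF=39, v&0xFF=94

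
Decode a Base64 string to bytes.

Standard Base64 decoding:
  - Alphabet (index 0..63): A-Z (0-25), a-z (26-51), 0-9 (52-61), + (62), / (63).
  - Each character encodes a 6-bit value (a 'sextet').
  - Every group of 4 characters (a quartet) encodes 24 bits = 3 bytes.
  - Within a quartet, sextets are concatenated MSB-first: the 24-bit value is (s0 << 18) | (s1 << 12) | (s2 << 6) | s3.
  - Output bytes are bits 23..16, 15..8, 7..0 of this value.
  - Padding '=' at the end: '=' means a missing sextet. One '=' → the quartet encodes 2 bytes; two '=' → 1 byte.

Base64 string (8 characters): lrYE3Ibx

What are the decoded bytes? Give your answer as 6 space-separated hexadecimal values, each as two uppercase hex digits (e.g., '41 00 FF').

After char 0 ('l'=37): chars_in_quartet=1 acc=0x25 bytes_emitted=0
After char 1 ('r'=43): chars_in_quartet=2 acc=0x96B bytes_emitted=0
After char 2 ('Y'=24): chars_in_quartet=3 acc=0x25AD8 bytes_emitted=0
After char 3 ('E'=4): chars_in_quartet=4 acc=0x96B604 -> emit 96 B6 04, reset; bytes_emitted=3
After char 4 ('3'=55): chars_in_quartet=1 acc=0x37 bytes_emitted=3
After char 5 ('I'=8): chars_in_quartet=2 acc=0xDC8 bytes_emitted=3
After char 6 ('b'=27): chars_in_quartet=3 acc=0x3721B bytes_emitted=3
After char 7 ('x'=49): chars_in_quartet=4 acc=0xDC86F1 -> emit DC 86 F1, reset; bytes_emitted=6

Answer: 96 B6 04 DC 86 F1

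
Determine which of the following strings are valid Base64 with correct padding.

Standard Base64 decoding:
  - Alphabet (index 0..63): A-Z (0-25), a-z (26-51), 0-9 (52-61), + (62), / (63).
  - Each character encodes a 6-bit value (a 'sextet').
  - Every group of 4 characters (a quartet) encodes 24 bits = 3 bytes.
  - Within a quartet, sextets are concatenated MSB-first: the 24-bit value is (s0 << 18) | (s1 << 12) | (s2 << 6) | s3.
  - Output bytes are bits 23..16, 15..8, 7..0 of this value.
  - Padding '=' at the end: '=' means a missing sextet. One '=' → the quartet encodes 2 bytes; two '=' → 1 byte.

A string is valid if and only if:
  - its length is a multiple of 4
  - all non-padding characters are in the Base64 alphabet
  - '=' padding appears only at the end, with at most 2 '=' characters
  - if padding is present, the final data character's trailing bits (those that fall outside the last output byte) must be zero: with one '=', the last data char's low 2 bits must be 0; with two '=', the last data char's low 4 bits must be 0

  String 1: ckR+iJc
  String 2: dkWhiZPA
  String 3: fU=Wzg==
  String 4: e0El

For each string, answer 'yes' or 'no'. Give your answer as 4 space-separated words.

Answer: no yes no yes

Derivation:
String 1: 'ckR+iJc' → invalid (len=7 not mult of 4)
String 2: 'dkWhiZPA' → valid
String 3: 'fU=Wzg==' → invalid (bad char(s): ['=']; '=' in middle)
String 4: 'e0El' → valid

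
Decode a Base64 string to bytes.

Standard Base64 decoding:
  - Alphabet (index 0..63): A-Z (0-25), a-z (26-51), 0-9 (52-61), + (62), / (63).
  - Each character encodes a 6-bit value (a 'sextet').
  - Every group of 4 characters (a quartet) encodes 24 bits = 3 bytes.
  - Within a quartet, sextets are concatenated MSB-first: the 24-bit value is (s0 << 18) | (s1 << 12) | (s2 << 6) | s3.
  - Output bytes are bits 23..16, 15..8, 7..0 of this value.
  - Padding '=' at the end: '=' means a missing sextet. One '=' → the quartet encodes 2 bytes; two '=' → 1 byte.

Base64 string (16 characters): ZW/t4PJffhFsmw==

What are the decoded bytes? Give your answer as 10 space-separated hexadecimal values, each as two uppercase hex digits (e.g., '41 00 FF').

Answer: 65 6F ED E0 F2 5F 7E 11 6C 9B

Derivation:
After char 0 ('Z'=25): chars_in_quartet=1 acc=0x19 bytes_emitted=0
After char 1 ('W'=22): chars_in_quartet=2 acc=0x656 bytes_emitted=0
After char 2 ('/'=63): chars_in_quartet=3 acc=0x195BF bytes_emitted=0
After char 3 ('t'=45): chars_in_quartet=4 acc=0x656FED -> emit 65 6F ED, reset; bytes_emitted=3
After char 4 ('4'=56): chars_in_quartet=1 acc=0x38 bytes_emitted=3
After char 5 ('P'=15): chars_in_quartet=2 acc=0xE0F bytes_emitted=3
After char 6 ('J'=9): chars_in_quartet=3 acc=0x383C9 bytes_emitted=3
After char 7 ('f'=31): chars_in_quartet=4 acc=0xE0F25F -> emit E0 F2 5F, reset; bytes_emitted=6
After char 8 ('f'=31): chars_in_quartet=1 acc=0x1F bytes_emitted=6
After char 9 ('h'=33): chars_in_quartet=2 acc=0x7E1 bytes_emitted=6
After char 10 ('F'=5): chars_in_quartet=3 acc=0x1F845 bytes_emitted=6
After char 11 ('s'=44): chars_in_quartet=4 acc=0x7E116C -> emit 7E 11 6C, reset; bytes_emitted=9
After char 12 ('m'=38): chars_in_quartet=1 acc=0x26 bytes_emitted=9
After char 13 ('w'=48): chars_in_quartet=2 acc=0x9B0 bytes_emitted=9
Padding '==': partial quartet acc=0x9B0 -> emit 9B; bytes_emitted=10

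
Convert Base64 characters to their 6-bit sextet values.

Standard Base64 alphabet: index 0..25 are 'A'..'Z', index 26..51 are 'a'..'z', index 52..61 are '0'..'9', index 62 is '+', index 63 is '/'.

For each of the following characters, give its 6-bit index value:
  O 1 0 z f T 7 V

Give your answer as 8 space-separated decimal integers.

'O': A..Z range, ord('O') − ord('A') = 14
'1': 0..9 range, 52 + ord('1') − ord('0') = 53
'0': 0..9 range, 52 + ord('0') − ord('0') = 52
'z': a..z range, 26 + ord('z') − ord('a') = 51
'f': a..z range, 26 + ord('f') − ord('a') = 31
'T': A..Z range, ord('T') − ord('A') = 19
'7': 0..9 range, 52 + ord('7') − ord('0') = 59
'V': A..Z range, ord('V') − ord('A') = 21

Answer: 14 53 52 51 31 19 59 21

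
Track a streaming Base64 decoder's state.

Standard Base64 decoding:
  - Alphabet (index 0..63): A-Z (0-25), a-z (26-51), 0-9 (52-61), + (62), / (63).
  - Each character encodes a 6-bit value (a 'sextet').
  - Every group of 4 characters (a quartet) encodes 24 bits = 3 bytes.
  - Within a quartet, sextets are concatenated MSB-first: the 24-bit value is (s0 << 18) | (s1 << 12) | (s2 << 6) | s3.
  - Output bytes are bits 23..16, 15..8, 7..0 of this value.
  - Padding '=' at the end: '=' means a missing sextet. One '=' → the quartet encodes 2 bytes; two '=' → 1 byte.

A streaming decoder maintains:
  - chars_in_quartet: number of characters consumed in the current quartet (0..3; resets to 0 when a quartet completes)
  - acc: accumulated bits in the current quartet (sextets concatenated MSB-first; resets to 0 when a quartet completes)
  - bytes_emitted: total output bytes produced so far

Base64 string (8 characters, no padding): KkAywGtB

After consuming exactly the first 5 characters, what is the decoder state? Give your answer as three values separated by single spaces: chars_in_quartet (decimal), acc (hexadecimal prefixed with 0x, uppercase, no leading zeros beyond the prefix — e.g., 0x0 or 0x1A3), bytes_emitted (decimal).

After char 0 ('K'=10): chars_in_quartet=1 acc=0xA bytes_emitted=0
After char 1 ('k'=36): chars_in_quartet=2 acc=0x2A4 bytes_emitted=0
After char 2 ('A'=0): chars_in_quartet=3 acc=0xA900 bytes_emitted=0
After char 3 ('y'=50): chars_in_quartet=4 acc=0x2A4032 -> emit 2A 40 32, reset; bytes_emitted=3
After char 4 ('w'=48): chars_in_quartet=1 acc=0x30 bytes_emitted=3

Answer: 1 0x30 3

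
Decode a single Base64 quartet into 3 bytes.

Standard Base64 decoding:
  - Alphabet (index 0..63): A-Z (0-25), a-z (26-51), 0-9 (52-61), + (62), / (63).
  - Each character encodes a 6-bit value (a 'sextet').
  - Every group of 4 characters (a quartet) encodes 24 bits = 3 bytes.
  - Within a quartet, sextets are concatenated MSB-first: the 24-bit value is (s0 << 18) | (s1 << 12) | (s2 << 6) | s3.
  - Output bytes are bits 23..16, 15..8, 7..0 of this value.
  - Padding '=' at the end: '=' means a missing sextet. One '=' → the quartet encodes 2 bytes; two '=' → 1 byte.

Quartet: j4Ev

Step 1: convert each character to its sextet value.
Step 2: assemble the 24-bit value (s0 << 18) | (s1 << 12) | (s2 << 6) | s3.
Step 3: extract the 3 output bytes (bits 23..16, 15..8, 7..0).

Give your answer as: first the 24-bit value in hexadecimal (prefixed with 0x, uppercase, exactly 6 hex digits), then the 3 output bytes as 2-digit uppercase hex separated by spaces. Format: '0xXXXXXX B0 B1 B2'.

Sextets: j=35, 4=56, E=4, v=47
24-bit: (35<<18) | (56<<12) | (4<<6) | 47
      = 0x8C0000 | 0x038000 | 0x000100 | 0x00002F
      = 0x8F812F
Bytes: (v>>16)&0xFF=8F, (v>>8)&0xFF=81, v&0xFF=2F

Answer: 0x8F812F 8F 81 2F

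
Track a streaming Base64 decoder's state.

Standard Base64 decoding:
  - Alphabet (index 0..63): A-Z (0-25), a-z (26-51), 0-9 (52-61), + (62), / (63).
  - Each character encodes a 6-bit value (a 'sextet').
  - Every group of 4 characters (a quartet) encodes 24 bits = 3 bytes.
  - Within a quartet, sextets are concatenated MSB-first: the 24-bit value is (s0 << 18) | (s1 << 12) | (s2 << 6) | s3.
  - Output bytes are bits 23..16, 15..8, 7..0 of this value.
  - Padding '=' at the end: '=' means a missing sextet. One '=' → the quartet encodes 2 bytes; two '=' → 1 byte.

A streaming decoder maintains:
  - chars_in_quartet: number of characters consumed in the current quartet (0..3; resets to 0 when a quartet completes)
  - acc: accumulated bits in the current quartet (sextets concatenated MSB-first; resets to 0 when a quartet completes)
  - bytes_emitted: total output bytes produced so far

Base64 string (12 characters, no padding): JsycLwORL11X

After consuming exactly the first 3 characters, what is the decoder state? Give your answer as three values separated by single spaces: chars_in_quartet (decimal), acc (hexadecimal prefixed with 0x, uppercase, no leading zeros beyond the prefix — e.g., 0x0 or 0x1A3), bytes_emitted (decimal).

After char 0 ('J'=9): chars_in_quartet=1 acc=0x9 bytes_emitted=0
After char 1 ('s'=44): chars_in_quartet=2 acc=0x26C bytes_emitted=0
After char 2 ('y'=50): chars_in_quartet=3 acc=0x9B32 bytes_emitted=0

Answer: 3 0x9B32 0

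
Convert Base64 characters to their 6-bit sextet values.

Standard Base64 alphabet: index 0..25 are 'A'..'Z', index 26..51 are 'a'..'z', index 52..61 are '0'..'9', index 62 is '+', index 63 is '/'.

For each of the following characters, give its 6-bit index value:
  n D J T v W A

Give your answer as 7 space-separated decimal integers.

'n': a..z range, 26 + ord('n') − ord('a') = 39
'D': A..Z range, ord('D') − ord('A') = 3
'J': A..Z range, ord('J') − ord('A') = 9
'T': A..Z range, ord('T') − ord('A') = 19
'v': a..z range, 26 + ord('v') − ord('a') = 47
'W': A..Z range, ord('W') − ord('A') = 22
'A': A..Z range, ord('A') − ord('A') = 0

Answer: 39 3 9 19 47 22 0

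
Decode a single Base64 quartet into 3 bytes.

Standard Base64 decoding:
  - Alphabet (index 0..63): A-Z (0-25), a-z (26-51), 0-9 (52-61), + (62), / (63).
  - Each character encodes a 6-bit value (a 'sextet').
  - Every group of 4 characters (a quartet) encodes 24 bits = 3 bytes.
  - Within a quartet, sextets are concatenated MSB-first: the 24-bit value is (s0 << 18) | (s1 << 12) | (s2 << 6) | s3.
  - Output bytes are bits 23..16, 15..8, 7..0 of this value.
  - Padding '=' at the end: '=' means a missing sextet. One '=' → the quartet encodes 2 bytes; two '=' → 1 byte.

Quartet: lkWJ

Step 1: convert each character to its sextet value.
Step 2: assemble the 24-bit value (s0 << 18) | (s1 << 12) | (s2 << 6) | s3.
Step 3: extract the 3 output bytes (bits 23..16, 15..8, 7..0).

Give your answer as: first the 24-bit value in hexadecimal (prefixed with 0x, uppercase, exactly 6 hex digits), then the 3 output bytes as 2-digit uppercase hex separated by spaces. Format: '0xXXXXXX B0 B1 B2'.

Answer: 0x964589 96 45 89

Derivation:
Sextets: l=37, k=36, W=22, J=9
24-bit: (37<<18) | (36<<12) | (22<<6) | 9
      = 0x940000 | 0x024000 | 0x000580 | 0x000009
      = 0x964589
Bytes: (v>>16)&0xFF=96, (v>>8)&0xFF=45, v&0xFF=89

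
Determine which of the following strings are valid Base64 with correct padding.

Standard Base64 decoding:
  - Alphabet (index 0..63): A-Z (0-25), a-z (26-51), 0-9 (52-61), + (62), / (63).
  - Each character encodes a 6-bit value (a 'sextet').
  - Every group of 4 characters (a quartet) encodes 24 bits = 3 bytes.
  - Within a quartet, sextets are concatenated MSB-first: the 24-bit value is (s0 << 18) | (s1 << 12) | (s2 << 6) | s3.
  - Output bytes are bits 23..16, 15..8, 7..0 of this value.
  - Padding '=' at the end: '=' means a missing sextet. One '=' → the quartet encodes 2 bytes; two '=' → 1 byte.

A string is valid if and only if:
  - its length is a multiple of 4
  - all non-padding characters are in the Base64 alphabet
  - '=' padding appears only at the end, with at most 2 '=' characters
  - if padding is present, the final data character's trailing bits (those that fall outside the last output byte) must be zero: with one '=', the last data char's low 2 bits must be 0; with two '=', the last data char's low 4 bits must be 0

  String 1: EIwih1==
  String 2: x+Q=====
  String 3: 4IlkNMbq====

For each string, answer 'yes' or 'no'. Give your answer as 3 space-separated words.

String 1: 'EIwih1==' → invalid (bad trailing bits)
String 2: 'x+Q=====' → invalid (5 pad chars (max 2))
String 3: '4IlkNMbq====' → invalid (4 pad chars (max 2))

Answer: no no no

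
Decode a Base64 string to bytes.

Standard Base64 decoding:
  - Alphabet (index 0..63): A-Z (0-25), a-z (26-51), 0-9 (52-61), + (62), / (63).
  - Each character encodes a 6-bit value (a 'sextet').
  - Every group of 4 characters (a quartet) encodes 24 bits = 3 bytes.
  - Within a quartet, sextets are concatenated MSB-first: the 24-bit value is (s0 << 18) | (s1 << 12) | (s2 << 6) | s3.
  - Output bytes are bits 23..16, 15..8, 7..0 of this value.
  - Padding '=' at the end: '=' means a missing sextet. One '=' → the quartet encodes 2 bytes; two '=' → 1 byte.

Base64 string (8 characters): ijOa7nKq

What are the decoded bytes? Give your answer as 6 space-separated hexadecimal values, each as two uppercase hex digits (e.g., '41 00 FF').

After char 0 ('i'=34): chars_in_quartet=1 acc=0x22 bytes_emitted=0
After char 1 ('j'=35): chars_in_quartet=2 acc=0x8A3 bytes_emitted=0
After char 2 ('O'=14): chars_in_quartet=3 acc=0x228CE bytes_emitted=0
After char 3 ('a'=26): chars_in_quartet=4 acc=0x8A339A -> emit 8A 33 9A, reset; bytes_emitted=3
After char 4 ('7'=59): chars_in_quartet=1 acc=0x3B bytes_emitted=3
After char 5 ('n'=39): chars_in_quartet=2 acc=0xEE7 bytes_emitted=3
After char 6 ('K'=10): chars_in_quartet=3 acc=0x3B9CA bytes_emitted=3
After char 7 ('q'=42): chars_in_quartet=4 acc=0xEE72AA -> emit EE 72 AA, reset; bytes_emitted=6

Answer: 8A 33 9A EE 72 AA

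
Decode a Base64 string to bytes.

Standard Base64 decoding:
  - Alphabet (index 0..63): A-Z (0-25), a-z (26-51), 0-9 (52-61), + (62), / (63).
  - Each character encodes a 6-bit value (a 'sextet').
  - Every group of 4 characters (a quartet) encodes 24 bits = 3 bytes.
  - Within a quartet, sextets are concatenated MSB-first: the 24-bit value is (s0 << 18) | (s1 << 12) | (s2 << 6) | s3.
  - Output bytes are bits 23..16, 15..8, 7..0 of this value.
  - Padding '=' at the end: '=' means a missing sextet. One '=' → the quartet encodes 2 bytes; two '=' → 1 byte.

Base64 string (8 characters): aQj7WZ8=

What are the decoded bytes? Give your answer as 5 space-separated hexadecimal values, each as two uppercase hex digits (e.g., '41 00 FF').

After char 0 ('a'=26): chars_in_quartet=1 acc=0x1A bytes_emitted=0
After char 1 ('Q'=16): chars_in_quartet=2 acc=0x690 bytes_emitted=0
After char 2 ('j'=35): chars_in_quartet=3 acc=0x1A423 bytes_emitted=0
After char 3 ('7'=59): chars_in_quartet=4 acc=0x6908FB -> emit 69 08 FB, reset; bytes_emitted=3
After char 4 ('W'=22): chars_in_quartet=1 acc=0x16 bytes_emitted=3
After char 5 ('Z'=25): chars_in_quartet=2 acc=0x599 bytes_emitted=3
After char 6 ('8'=60): chars_in_quartet=3 acc=0x1667C bytes_emitted=3
Padding '=': partial quartet acc=0x1667C -> emit 59 9F; bytes_emitted=5

Answer: 69 08 FB 59 9F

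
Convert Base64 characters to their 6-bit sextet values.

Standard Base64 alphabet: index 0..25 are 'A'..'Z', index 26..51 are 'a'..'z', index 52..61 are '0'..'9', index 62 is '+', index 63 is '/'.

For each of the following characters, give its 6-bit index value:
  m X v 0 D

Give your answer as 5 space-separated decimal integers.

Answer: 38 23 47 52 3

Derivation:
'm': a..z range, 26 + ord('m') − ord('a') = 38
'X': A..Z range, ord('X') − ord('A') = 23
'v': a..z range, 26 + ord('v') − ord('a') = 47
'0': 0..9 range, 52 + ord('0') − ord('0') = 52
'D': A..Z range, ord('D') − ord('A') = 3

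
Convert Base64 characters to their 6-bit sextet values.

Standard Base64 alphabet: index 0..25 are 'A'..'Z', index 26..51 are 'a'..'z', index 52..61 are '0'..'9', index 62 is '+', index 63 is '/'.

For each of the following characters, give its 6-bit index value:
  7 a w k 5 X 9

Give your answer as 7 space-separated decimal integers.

'7': 0..9 range, 52 + ord('7') − ord('0') = 59
'a': a..z range, 26 + ord('a') − ord('a') = 26
'w': a..z range, 26 + ord('w') − ord('a') = 48
'k': a..z range, 26 + ord('k') − ord('a') = 36
'5': 0..9 range, 52 + ord('5') − ord('0') = 57
'X': A..Z range, ord('X') − ord('A') = 23
'9': 0..9 range, 52 + ord('9') − ord('0') = 61

Answer: 59 26 48 36 57 23 61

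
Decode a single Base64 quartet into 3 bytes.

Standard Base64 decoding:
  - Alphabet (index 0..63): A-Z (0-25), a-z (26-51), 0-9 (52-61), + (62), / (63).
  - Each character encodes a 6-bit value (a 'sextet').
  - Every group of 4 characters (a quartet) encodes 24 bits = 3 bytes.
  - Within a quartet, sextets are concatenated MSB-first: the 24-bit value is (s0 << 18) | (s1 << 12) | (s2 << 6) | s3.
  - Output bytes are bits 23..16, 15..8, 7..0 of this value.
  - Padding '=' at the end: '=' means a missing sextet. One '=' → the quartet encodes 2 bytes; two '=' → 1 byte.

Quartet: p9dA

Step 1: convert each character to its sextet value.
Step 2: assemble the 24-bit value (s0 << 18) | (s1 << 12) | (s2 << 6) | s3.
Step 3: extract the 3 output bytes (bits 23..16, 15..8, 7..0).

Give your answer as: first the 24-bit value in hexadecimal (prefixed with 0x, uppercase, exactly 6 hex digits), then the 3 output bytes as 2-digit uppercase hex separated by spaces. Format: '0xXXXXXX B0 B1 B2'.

Sextets: p=41, 9=61, d=29, A=0
24-bit: (41<<18) | (61<<12) | (29<<6) | 0
      = 0xA40000 | 0x03D000 | 0x000740 | 0x000000
      = 0xA7D740
Bytes: (v>>16)&0xFF=A7, (v>>8)&0xFF=D7, v&0xFF=40

Answer: 0xA7D740 A7 D7 40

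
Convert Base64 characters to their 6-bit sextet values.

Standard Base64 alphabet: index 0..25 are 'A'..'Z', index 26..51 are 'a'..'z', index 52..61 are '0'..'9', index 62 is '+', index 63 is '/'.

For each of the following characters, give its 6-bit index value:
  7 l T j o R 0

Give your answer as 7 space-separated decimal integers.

Answer: 59 37 19 35 40 17 52

Derivation:
'7': 0..9 range, 52 + ord('7') − ord('0') = 59
'l': a..z range, 26 + ord('l') − ord('a') = 37
'T': A..Z range, ord('T') − ord('A') = 19
'j': a..z range, 26 + ord('j') − ord('a') = 35
'o': a..z range, 26 + ord('o') − ord('a') = 40
'R': A..Z range, ord('R') − ord('A') = 17
'0': 0..9 range, 52 + ord('0') − ord('0') = 52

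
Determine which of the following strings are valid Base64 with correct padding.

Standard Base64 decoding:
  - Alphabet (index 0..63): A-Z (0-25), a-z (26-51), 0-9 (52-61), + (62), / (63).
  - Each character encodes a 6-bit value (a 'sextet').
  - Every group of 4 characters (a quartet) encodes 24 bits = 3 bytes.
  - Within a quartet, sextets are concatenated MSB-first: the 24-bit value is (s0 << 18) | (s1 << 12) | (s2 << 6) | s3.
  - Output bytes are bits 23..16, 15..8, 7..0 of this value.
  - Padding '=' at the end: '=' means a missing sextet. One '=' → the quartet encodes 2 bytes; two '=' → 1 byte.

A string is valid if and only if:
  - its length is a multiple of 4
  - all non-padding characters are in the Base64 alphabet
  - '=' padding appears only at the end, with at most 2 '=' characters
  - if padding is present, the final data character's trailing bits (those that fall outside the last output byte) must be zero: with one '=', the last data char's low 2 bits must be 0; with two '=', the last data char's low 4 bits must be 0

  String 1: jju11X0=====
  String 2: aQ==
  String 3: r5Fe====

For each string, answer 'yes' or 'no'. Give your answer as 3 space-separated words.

String 1: 'jju11X0=====' → invalid (5 pad chars (max 2))
String 2: 'aQ==' → valid
String 3: 'r5Fe====' → invalid (4 pad chars (max 2))

Answer: no yes no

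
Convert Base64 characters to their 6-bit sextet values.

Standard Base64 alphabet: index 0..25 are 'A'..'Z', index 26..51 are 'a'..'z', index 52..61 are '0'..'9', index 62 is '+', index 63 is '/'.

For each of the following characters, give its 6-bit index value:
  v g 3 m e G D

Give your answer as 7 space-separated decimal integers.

'v': a..z range, 26 + ord('v') − ord('a') = 47
'g': a..z range, 26 + ord('g') − ord('a') = 32
'3': 0..9 range, 52 + ord('3') − ord('0') = 55
'm': a..z range, 26 + ord('m') − ord('a') = 38
'e': a..z range, 26 + ord('e') − ord('a') = 30
'G': A..Z range, ord('G') − ord('A') = 6
'D': A..Z range, ord('D') − ord('A') = 3

Answer: 47 32 55 38 30 6 3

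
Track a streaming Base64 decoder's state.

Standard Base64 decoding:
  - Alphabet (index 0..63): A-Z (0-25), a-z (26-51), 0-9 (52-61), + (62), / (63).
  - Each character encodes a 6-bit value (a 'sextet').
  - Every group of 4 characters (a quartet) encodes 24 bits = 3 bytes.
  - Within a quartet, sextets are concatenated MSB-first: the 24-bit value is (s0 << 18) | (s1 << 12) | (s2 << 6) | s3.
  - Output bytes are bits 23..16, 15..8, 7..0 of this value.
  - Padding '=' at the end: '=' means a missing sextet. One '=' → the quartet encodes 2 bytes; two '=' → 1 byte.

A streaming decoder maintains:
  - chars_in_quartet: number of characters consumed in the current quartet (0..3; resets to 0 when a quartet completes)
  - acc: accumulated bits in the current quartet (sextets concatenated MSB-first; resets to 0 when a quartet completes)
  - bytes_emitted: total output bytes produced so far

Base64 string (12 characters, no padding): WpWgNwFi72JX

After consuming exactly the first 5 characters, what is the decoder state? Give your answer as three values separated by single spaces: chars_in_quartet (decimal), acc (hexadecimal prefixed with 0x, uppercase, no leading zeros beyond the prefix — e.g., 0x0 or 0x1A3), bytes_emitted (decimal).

After char 0 ('W'=22): chars_in_quartet=1 acc=0x16 bytes_emitted=0
After char 1 ('p'=41): chars_in_quartet=2 acc=0x5A9 bytes_emitted=0
After char 2 ('W'=22): chars_in_quartet=3 acc=0x16A56 bytes_emitted=0
After char 3 ('g'=32): chars_in_quartet=4 acc=0x5A95A0 -> emit 5A 95 A0, reset; bytes_emitted=3
After char 4 ('N'=13): chars_in_quartet=1 acc=0xD bytes_emitted=3

Answer: 1 0xD 3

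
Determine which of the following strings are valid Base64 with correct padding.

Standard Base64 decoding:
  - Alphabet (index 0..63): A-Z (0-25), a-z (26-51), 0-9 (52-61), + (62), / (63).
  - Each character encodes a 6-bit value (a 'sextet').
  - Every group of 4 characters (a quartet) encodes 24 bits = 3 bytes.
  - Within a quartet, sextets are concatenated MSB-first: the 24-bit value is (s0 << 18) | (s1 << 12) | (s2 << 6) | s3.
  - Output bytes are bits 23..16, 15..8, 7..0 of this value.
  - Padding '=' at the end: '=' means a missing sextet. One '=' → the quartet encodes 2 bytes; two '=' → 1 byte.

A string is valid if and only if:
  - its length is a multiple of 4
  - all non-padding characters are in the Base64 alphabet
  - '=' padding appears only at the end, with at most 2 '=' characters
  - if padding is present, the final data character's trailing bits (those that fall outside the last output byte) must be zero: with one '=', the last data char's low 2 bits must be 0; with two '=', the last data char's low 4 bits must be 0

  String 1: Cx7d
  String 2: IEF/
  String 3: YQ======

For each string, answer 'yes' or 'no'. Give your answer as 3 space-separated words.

Answer: yes yes no

Derivation:
String 1: 'Cx7d' → valid
String 2: 'IEF/' → valid
String 3: 'YQ======' → invalid (6 pad chars (max 2))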